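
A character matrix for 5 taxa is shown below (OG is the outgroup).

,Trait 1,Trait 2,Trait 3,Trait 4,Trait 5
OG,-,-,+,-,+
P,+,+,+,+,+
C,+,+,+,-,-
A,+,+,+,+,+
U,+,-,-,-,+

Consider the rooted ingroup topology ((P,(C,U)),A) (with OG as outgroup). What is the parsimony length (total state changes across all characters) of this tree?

7

Map each character onto ((P,(C,U)),A) (rooted by OG) and count the minimum state changes it requires (Fitch parsimony):
Trait 1: 1; Trait 2: 2; Trait 3: 1; Trait 4: 2; Trait 5: 1.
Total tree length = 7.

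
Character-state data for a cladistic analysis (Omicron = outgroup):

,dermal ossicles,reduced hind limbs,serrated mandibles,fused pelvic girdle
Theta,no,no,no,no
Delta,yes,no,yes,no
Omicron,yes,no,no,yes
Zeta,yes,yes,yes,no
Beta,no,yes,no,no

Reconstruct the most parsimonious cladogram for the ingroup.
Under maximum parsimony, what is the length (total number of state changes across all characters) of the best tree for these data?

Character polarity is set by the outgroup: the derived state is whichever differs from the outgroup's state, so for dermal ossicles, fused pelvic girdle the derived state is 'no', and for the remaining characters it is 'yes'.
dermal ossicles: derived state 'no' in Beta and Theta only — synapomorphy for {Beta, Theta}.
reduced hind limbs (state 'yes') occurs in Beta and Zeta but conflicts with the nesting implied by the other characters — most parsimoniously interpreted as homoplasy.
Only Delta and Zeta show the derived state 'yes' for serrated mandibles, supporting them as a clade.
fused pelvic girdle (derived state 'no') is shared by all ingroup taxa — unites the whole ingroup.
Most parsimonious ingroup topology: ((Beta,Theta),(Zeta,Delta)).
Changes per character on this tree: dermal ossicles: 1; reduced hind limbs: 2; serrated mandibles: 1; fused pelvic girdle: 1.
Total = 5.

5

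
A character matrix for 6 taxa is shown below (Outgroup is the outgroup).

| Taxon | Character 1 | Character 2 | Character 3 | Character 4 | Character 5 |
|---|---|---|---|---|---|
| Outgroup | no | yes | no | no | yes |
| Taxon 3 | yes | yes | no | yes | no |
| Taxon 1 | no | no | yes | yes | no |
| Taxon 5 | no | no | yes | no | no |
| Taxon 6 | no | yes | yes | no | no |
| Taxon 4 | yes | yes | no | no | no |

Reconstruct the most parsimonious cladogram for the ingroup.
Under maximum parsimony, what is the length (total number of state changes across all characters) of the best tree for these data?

6

Character polarity is set by the outgroup: the derived state is whichever differs from the outgroup's state, so for Character 2, Character 5 the derived state is 'no', and for the remaining characters it is 'yes'.
Character 1 (derived state 'yes') is shared by Taxon 3 and Taxon 4 — a synapomorphy uniting that clade.
Character 2: derived state 'no' in Taxon 1 and Taxon 5 only — synapomorphy for {Taxon 1, Taxon 5}.
Character 3 (derived state 'yes') is shared by Taxon 1, Taxon 5, and Taxon 6 — a synapomorphy uniting that clade.
Character 4 (state 'yes') occurs in Taxon 1 and Taxon 3 but conflicts with the nesting implied by the other characters — most parsimoniously interpreted as homoplasy.
All ingroup taxa share the derived state 'no' for Character 5; it defines the ingroup but does not resolve relationships within it.
Most parsimonious ingroup topology: ((Taxon 3,Taxon 4),((Taxon 1,Taxon 5),Taxon 6)).
Changes per character on this tree: Character 1: 1; Character 2: 1; Character 3: 1; Character 4: 2; Character 5: 1.
Total = 6.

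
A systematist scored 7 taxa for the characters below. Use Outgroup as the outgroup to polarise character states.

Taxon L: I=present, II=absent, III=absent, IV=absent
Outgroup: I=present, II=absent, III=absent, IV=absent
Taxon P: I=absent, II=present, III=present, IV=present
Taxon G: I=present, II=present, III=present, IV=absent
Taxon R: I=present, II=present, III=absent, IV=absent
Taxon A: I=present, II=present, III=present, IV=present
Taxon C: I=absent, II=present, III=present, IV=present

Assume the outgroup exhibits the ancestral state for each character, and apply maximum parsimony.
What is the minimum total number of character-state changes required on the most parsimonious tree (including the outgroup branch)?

4

Character polarity is set by the outgroup: the derived state is whichever differs from the outgroup's state, so for I the derived state is 'absent', and for the remaining characters it is 'present'.
I: derived state 'absent' in Taxon C and Taxon P only — synapomorphy for {Taxon C, Taxon P}.
Only Taxon A, Taxon C, Taxon G, Taxon P, and Taxon R show the derived state 'present' for II, supporting them as a clade.
III: derived state 'present' in Taxon A, Taxon C, Taxon G, and Taxon P only — synapomorphy for {Taxon A, Taxon C, Taxon G, Taxon P}.
IV: derived state 'present' in Taxon A, Taxon C, and Taxon P only — synapomorphy for {Taxon A, Taxon C, Taxon P}.
Most parsimonious ingroup topology: (Taxon L,((((Taxon C,Taxon P),Taxon A),Taxon G),Taxon R)).
Changes per character on this tree: I: 1; II: 1; III: 1; IV: 1.
Total = 4.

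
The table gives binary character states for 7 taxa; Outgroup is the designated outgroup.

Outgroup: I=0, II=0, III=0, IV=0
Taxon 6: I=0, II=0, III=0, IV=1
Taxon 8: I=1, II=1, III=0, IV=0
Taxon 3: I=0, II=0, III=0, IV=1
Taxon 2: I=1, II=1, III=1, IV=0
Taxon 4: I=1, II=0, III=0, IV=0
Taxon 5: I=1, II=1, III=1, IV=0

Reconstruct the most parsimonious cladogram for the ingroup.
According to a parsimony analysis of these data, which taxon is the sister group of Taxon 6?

Taxon 3

The outgroup has state '0' for every character, so '1' is the derived state throughout.
I: derived state '1' in Taxon 2, Taxon 4, Taxon 5, and Taxon 8 only — synapomorphy for {Taxon 2, Taxon 4, Taxon 5, Taxon 8}.
II: derived state '1' in Taxon 2, Taxon 5, and Taxon 8 only — synapomorphy for {Taxon 2, Taxon 5, Taxon 8}.
III: derived state '1' in Taxon 2 and Taxon 5 only — synapomorphy for {Taxon 2, Taxon 5}.
IV (derived state '1') is shared by Taxon 3 and Taxon 6 — a synapomorphy uniting that clade.
Most parsimonious ingroup topology: ((Taxon 6,Taxon 3),((Taxon 8,(Taxon 2,Taxon 5)),Taxon 4)).
Taxon 6 and Taxon 3 form a cherry on this tree, so they are sister taxa.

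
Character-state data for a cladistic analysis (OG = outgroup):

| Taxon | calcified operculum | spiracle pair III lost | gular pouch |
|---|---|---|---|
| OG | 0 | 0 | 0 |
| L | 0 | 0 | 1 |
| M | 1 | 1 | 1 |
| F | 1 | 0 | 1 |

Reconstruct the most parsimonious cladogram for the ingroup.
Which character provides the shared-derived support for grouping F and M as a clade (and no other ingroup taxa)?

The outgroup has state '0' for every character, so '1' is the derived state throughout.
calcified operculum: derived state '1' in F and M only — synapomorphy for {F, M}.
spiracle pair III lost: derived state '1' in M only — an autapomorphy, so it tells us nothing about relationships among taxa.
gular pouch (derived state '1') is shared by all ingroup taxa — unites the whole ingroup.
Most parsimonious ingroup topology: (L,(M,F)).
The clade {F, M} is supported by calcified operculum: its derived state '1' occurs in exactly those taxa and in no other taxon (including the outgroup).

calcified operculum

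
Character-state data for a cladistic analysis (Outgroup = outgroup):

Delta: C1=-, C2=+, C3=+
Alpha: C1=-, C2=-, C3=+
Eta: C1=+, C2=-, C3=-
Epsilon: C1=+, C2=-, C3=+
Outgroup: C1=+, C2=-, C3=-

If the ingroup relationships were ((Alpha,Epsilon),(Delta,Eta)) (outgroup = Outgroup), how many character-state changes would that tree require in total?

Map each character onto ((Alpha,Epsilon),(Delta,Eta)) (rooted by Outgroup) and count the minimum state changes it requires (Fitch parsimony):
C1: 2; C2: 1; C3: 2.
Total tree length = 5.

5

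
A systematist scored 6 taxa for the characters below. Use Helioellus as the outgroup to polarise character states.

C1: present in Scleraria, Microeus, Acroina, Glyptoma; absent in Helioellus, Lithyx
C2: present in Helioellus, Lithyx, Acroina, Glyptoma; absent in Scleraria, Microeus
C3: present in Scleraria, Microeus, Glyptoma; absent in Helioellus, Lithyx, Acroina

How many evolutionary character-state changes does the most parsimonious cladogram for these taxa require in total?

3

Character polarity is set by the outgroup: the derived state is whichever differs from the outgroup's state, so for C2 the derived state is 'absent', and for the remaining characters it is 'present'.
C1 (derived state 'present') is shared by Acroina, Glyptoma, Microeus, and Scleraria — a synapomorphy uniting that clade.
C2 (derived state 'absent') is shared by Microeus and Scleraria — a synapomorphy uniting that clade.
C3: derived state 'present' in Glyptoma, Microeus, and Scleraria only — synapomorphy for {Glyptoma, Microeus, Scleraria}.
Most parsimonious ingroup topology: ((((Scleraria,Microeus),Glyptoma),Acroina),Lithyx).
Changes per character on this tree: C1: 1; C2: 1; C3: 1.
Total = 3.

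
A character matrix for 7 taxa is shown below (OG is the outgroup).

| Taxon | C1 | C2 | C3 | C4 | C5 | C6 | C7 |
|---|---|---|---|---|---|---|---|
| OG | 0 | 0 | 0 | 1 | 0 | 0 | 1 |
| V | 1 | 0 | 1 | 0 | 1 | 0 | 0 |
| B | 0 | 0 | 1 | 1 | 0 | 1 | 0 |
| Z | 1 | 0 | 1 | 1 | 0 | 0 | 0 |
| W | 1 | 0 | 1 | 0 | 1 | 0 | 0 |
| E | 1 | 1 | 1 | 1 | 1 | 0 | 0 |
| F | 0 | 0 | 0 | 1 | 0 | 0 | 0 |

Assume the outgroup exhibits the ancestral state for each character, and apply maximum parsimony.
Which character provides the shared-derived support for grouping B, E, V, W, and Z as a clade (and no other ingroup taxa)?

Character polarity is set by the outgroup: the derived state is whichever differs from the outgroup's state, so for C4, C7 the derived state is '0', and for the remaining characters it is '1'.
C1 (derived state '1') is shared by E, V, W, and Z — a synapomorphy uniting that clade.
C2 (derived state '1') is unique to E (autapomorphy; uninformative for grouping).
Only B, E, V, W, and Z show the derived state '1' for C3, supporting them as a clade.
C4 (derived state '0') is shared by V and W — a synapomorphy uniting that clade.
C5 (derived state '1') is shared by E, V, and W — a synapomorphy uniting that clade.
C6 (derived state '1') is unique to B (autapomorphy; uninformative for grouping).
All ingroup taxa share the derived state '0' for C7; it defines the ingroup but does not resolve relationships within it.
Most parsimonious ingroup topology: (((((V,W),E),Z),B),F).
The clade {B, E, V, W, Z} is supported by C3: its derived state '1' occurs in exactly those taxa and in no other taxon (including the outgroup).

C3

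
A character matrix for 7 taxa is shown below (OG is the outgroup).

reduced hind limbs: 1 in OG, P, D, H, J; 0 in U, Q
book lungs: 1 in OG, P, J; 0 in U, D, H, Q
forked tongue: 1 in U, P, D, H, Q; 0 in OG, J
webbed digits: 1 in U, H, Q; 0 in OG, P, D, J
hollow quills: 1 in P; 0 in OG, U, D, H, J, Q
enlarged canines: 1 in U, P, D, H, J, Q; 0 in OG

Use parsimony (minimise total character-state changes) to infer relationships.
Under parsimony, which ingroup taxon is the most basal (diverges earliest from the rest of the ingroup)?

Character polarity is set by the outgroup: the derived state is whichever differs from the outgroup's state, so for reduced hind limbs, book lungs the derived state is '0', and for the remaining characters it is '1'.
Only Q and U show the derived state '0' for reduced hind limbs, supporting them as a clade.
book lungs: derived state '0' in D, H, Q, and U only — synapomorphy for {D, H, Q, U}.
forked tongue (derived state '1') is shared by D, H, P, Q, and U — a synapomorphy uniting that clade.
Only H, Q, and U show the derived state '1' for webbed digits, supporting them as a clade.
hollow quills: derived state '1' in P only — an autapomorphy, so it tells us nothing about relationships among taxa.
enlarged canines (derived state '1') is shared by all ingroup taxa — unites the whole ingroup.
Most parsimonious ingroup topology: (((((U,Q),H),D),P),J).
J is sister to the clade containing all other ingroup taxa, so it is the earliest-diverging (most basal) ingroup lineage.

J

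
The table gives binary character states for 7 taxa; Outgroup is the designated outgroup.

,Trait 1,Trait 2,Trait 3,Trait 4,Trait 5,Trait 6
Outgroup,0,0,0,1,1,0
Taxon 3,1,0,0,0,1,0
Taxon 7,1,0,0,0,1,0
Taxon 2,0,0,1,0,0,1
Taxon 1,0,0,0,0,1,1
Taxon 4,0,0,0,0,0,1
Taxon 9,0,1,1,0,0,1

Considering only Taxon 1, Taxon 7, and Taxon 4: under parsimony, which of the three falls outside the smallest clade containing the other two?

Taxon 7

Character polarity is set by the outgroup: the derived state is whichever differs from the outgroup's state, so for Trait 4, Trait 5 the derived state is '0', and for the remaining characters it is '1'.
Trait 1: derived state '1' in Taxon 3 and Taxon 7 only — synapomorphy for {Taxon 3, Taxon 7}.
Trait 2: derived state '1' in Taxon 9 only — an autapomorphy, so it tells us nothing about relationships among taxa.
Only Taxon 2 and Taxon 9 show the derived state '1' for Trait 3, supporting them as a clade.
All ingroup taxa share the derived state '0' for Trait 4; it defines the ingroup but does not resolve relationships within it.
Trait 5: derived state '0' in Taxon 2, Taxon 4, and Taxon 9 only — synapomorphy for {Taxon 2, Taxon 4, Taxon 9}.
Trait 6 (derived state '1') is shared by Taxon 1, Taxon 2, Taxon 4, and Taxon 9 — a synapomorphy uniting that clade.
Most parsimonious ingroup topology: ((Taxon 3,Taxon 7),(((Taxon 2,Taxon 9),Taxon 4),Taxon 1)).
Taxon 1 and Taxon 4 share a more recent common ancestor with each other than either does with Taxon 7, so Taxon 7 is the least closely related of the three.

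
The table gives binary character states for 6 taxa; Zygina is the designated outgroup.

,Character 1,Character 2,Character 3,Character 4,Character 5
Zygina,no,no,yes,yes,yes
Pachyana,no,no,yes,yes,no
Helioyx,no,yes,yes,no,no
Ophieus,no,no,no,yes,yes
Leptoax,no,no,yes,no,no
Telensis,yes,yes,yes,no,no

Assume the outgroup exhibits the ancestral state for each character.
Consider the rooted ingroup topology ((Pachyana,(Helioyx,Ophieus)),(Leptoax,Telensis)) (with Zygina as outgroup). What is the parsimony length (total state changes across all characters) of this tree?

Map each character onto ((Pachyana,(Helioyx,Ophieus)),(Leptoax,Telensis)) (rooted by Zygina) and count the minimum state changes it requires (Fitch parsimony):
Character 1: 1; Character 2: 2; Character 3: 1; Character 4: 2; Character 5: 2.
Total tree length = 8.

8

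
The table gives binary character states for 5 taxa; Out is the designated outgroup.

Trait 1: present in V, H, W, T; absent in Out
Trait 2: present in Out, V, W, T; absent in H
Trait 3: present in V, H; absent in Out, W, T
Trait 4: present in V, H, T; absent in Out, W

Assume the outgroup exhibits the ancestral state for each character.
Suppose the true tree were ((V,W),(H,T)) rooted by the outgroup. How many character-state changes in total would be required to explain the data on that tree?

Map each character onto ((V,W),(H,T)) (rooted by Out) and count the minimum state changes it requires (Fitch parsimony):
Trait 1: 1; Trait 2: 1; Trait 3: 2; Trait 4: 2.
Total tree length = 6.

6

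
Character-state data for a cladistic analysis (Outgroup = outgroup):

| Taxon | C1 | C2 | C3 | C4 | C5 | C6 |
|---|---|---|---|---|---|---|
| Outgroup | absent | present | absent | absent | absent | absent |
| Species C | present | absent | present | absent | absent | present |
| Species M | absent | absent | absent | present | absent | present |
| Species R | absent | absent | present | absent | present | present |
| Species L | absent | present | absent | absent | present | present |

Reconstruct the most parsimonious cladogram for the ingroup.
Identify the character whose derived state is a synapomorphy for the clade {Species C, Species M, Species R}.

Character polarity is set by the outgroup: the derived state is whichever differs from the outgroup's state, so for C2 the derived state is 'absent', and for the remaining characters it is 'present'.
C1: derived state 'present' in Species C only — an autapomorphy, so it tells us nothing about relationships among taxa.
Only Species C, Species M, and Species R show the derived state 'absent' for C2, supporting them as a clade.
Only Species C and Species R show the derived state 'present' for C3, supporting them as a clade.
C4: derived state 'present' in Species M only — an autapomorphy, so it tells us nothing about relationships among taxa.
C5 groups Species L and Species R, which is incompatible with the clades supported by the remaining characters; treating it as convergent (homoplasy) costs fewer steps than any alternative tree.
C6 (derived state 'present') is shared by all ingroup taxa — unites the whole ingroup.
Most parsimonious ingroup topology: (((Species C,Species R),Species M),Species L).
The clade {Species C, Species M, Species R} is supported by C2: its derived state 'absent' occurs in exactly those taxa and in no other taxon (including the outgroup).

C2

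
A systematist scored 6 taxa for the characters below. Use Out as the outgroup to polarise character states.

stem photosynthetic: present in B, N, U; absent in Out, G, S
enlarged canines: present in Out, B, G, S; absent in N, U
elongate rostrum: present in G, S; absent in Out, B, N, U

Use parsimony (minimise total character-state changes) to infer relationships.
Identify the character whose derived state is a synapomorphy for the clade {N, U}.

Character polarity is set by the outgroup: the derived state is whichever differs from the outgroup's state, so for enlarged canines the derived state is 'absent', and for the remaining characters it is 'present'.
stem photosynthetic (derived state 'present') is shared by B, N, and U — a synapomorphy uniting that clade.
enlarged canines (derived state 'absent') is shared by N and U — a synapomorphy uniting that clade.
elongate rostrum (derived state 'present') is shared by G and S — a synapomorphy uniting that clade.
Most parsimonious ingroup topology: ((B,(N,U)),(G,S)).
The clade {N, U} is supported by enlarged canines: its derived state 'absent' occurs in exactly those taxa and in no other taxon (including the outgroup).

enlarged canines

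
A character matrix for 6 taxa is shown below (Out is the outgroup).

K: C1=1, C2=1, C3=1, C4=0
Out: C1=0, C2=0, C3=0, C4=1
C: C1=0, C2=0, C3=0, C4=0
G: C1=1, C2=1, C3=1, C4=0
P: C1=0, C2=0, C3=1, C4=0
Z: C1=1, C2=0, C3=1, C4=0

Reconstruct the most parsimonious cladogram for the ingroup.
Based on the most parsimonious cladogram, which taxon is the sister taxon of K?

G

Character polarity is set by the outgroup: the derived state is whichever differs from the outgroup's state, so for C4 the derived state is '0', and for the remaining characters it is '1'.
Only G, K, and Z show the derived state '1' for C1, supporting them as a clade.
C2 (derived state '1') is shared by G and K — a synapomorphy uniting that clade.
C3 (derived state '1') is shared by G, K, P, and Z — a synapomorphy uniting that clade.
C4 (derived state '0') is shared by all ingroup taxa — unites the whole ingroup.
Most parsimonious ingroup topology: (((Z,(G,K)),P),C).
K and G form a cherry on this tree, so they are sister taxa.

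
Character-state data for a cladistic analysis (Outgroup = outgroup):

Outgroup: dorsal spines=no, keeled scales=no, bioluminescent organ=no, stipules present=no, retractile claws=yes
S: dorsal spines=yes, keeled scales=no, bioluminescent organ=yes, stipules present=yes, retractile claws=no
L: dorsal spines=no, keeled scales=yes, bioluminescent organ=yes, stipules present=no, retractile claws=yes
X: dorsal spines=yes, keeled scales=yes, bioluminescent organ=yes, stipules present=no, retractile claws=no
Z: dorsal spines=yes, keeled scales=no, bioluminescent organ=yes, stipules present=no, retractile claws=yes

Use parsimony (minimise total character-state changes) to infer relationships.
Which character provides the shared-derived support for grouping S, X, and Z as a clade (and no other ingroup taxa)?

Character polarity is set by the outgroup: the derived state is whichever differs from the outgroup's state, so for retractile claws the derived state is 'no', and for the remaining characters it is 'yes'.
dorsal spines (derived state 'yes') is shared by S, X, and Z — a synapomorphy uniting that clade.
keeled scales (state 'yes') occurs in L and X but conflicts with the nesting implied by the other characters — most parsimoniously interpreted as homoplasy.
bioluminescent organ (derived state 'yes') is shared by all ingroup taxa — unites the whole ingroup.
stipules present (derived state 'yes') is unique to S (autapomorphy; uninformative for grouping).
Only S and X show the derived state 'no' for retractile claws, supporting them as a clade.
Most parsimonious ingroup topology: (((S,X),Z),L).
The clade {S, X, Z} is supported by dorsal spines: its derived state 'yes' occurs in exactly those taxa and in no other taxon (including the outgroup).

dorsal spines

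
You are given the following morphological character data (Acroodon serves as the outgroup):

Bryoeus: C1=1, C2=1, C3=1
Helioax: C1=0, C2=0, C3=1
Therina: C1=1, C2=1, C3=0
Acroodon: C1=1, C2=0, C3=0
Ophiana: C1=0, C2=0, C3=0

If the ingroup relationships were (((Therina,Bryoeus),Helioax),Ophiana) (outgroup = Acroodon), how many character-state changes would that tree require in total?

5

Map each character onto (((Therina,Bryoeus),Helioax),Ophiana) (rooted by Acroodon) and count the minimum state changes it requires (Fitch parsimony):
C1: 2; C2: 1; C3: 2.
Total tree length = 5.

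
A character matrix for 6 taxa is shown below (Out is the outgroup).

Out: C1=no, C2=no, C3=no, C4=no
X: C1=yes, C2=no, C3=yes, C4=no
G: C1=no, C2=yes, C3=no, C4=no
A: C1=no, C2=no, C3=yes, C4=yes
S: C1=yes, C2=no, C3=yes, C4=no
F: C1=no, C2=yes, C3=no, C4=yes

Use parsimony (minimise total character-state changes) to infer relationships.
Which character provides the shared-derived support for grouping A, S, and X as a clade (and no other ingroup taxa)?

C3

The outgroup has state 'no' for every character, so 'yes' is the derived state throughout.
C1 (derived state 'yes') is shared by S and X — a synapomorphy uniting that clade.
C2: derived state 'yes' in F and G only — synapomorphy for {F, G}.
C3: derived state 'yes' in A, S, and X only — synapomorphy for {A, S, X}.
C4 (state 'yes') occurs in A and F but conflicts with the nesting implied by the other characters — most parsimoniously interpreted as homoplasy.
Most parsimonious ingroup topology: (((X,S),A),(G,F)).
The clade {A, S, X} is supported by C3: its derived state 'yes' occurs in exactly those taxa and in no other taxon (including the outgroup).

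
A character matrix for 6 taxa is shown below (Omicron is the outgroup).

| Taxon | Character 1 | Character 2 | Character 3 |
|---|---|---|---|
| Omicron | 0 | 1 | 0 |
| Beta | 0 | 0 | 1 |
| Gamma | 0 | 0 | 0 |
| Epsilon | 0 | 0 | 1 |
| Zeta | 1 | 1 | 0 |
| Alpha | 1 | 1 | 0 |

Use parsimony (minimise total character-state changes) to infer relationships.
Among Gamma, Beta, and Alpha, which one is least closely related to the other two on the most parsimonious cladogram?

Alpha

Character polarity is set by the outgroup: the derived state is whichever differs from the outgroup's state, so for Character 2 the derived state is '0', and for the remaining characters it is '1'.
Only Alpha and Zeta show the derived state '1' for Character 1, supporting them as a clade.
Character 2: derived state '0' in Beta, Epsilon, and Gamma only — synapomorphy for {Beta, Epsilon, Gamma}.
Character 3 (derived state '1') is shared by Beta and Epsilon — a synapomorphy uniting that clade.
Most parsimonious ingroup topology: (((Beta,Epsilon),Gamma),(Zeta,Alpha)).
Gamma and Beta share a more recent common ancestor with each other than either does with Alpha, so Alpha is the least closely related of the three.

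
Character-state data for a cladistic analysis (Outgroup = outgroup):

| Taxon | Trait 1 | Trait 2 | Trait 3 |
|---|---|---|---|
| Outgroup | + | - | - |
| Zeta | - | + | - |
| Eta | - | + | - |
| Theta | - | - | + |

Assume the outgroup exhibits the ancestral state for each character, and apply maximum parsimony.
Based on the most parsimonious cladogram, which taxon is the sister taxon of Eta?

Zeta

Character polarity is set by the outgroup: the derived state is whichever differs from the outgroup's state, so for Trait 1 the derived state is '-', and for the remaining characters it is '+'.
Trait 1 (derived state '-') is shared by all ingroup taxa — unites the whole ingroup.
Trait 2: derived state '+' in Eta and Zeta only — synapomorphy for {Eta, Zeta}.
Trait 3 (derived state '+') is unique to Theta (autapomorphy; uninformative for grouping).
Most parsimonious ingroup topology: ((Zeta,Eta),Theta).
Eta and Zeta form a cherry on this tree, so they are sister taxa.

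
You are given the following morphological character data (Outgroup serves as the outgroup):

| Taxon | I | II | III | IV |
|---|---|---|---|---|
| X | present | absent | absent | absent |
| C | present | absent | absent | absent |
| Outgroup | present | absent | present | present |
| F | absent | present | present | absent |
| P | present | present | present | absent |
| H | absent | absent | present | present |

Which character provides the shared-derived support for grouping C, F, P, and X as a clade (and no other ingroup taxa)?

Character polarity is set by the outgroup: the derived state is whichever differs from the outgroup's state, so for I, III, IV the derived state is 'absent', and for the remaining characters it is 'present'.
I groups F and H, which is incompatible with the clades supported by the remaining characters; treating it as convergent (homoplasy) costs fewer steps than any alternative tree.
Only F and P show the derived state 'present' for II, supporting them as a clade.
Only C and X show the derived state 'absent' for III, supporting them as a clade.
IV (derived state 'absent') is shared by C, F, P, and X — a synapomorphy uniting that clade.
Most parsimonious ingroup topology: (((C,X),(P,F)),H).
The clade {C, F, P, X} is supported by IV: its derived state 'absent' occurs in exactly those taxa and in no other taxon (including the outgroup).

IV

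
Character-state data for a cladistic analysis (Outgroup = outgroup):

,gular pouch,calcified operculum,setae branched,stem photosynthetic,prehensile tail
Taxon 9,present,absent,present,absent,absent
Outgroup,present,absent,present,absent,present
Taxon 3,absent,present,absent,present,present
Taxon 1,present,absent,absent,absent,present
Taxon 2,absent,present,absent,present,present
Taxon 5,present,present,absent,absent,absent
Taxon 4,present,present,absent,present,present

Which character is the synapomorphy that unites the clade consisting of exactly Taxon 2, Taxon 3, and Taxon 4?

stem photosynthetic

Character polarity is set by the outgroup: the derived state is whichever differs from the outgroup's state, so for gular pouch, setae branched, prehensile tail the derived state is 'absent', and for the remaining characters it is 'present'.
gular pouch (derived state 'absent') is shared by Taxon 2 and Taxon 3 — a synapomorphy uniting that clade.
calcified operculum (derived state 'present') is shared by Taxon 2, Taxon 3, Taxon 4, and Taxon 5 — a synapomorphy uniting that clade.
setae branched: derived state 'absent' in Taxon 1, Taxon 2, Taxon 3, Taxon 4, and Taxon 5 only — synapomorphy for {Taxon 1, Taxon 2, Taxon 3, Taxon 4, Taxon 5}.
stem photosynthetic (derived state 'present') is shared by Taxon 2, Taxon 3, and Taxon 4 — a synapomorphy uniting that clade.
prehensile tail groups Taxon 5 and Taxon 9, which is incompatible with the clades supported by the remaining characters; treating it as convergent (homoplasy) costs fewer steps than any alternative tree.
Most parsimonious ingroup topology: (((((Taxon 3,Taxon 2),Taxon 4),Taxon 5),Taxon 1),Taxon 9).
The clade {Taxon 2, Taxon 3, Taxon 4} is supported by stem photosynthetic: its derived state 'present' occurs in exactly those taxa and in no other taxon (including the outgroup).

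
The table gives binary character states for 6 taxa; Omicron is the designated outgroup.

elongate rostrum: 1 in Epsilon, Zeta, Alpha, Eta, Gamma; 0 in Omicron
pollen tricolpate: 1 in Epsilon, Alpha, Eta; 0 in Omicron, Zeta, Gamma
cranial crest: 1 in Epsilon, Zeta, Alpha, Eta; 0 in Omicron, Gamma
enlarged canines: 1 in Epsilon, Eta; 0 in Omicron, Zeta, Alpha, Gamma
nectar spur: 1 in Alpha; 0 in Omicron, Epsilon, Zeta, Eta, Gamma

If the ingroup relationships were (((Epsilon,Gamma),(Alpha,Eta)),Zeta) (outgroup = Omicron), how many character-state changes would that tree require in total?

Map each character onto (((Epsilon,Gamma),(Alpha,Eta)),Zeta) (rooted by Omicron) and count the minimum state changes it requires (Fitch parsimony):
elongate rostrum: 1; pollen tricolpate: 2; cranial crest: 2; enlarged canines: 2; nectar spur: 1.
Total tree length = 8.

8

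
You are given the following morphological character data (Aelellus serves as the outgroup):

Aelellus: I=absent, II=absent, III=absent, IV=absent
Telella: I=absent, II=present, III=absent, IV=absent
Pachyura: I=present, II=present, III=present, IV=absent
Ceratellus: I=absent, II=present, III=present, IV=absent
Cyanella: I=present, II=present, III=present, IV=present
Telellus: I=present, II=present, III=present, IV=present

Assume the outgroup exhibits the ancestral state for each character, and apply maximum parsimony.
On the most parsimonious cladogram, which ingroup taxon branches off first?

The outgroup has state 'absent' for every character, so 'present' is the derived state throughout.
I: derived state 'present' in Cyanella, Pachyura, and Telellus only — synapomorphy for {Cyanella, Pachyura, Telellus}.
All ingroup taxa share the derived state 'present' for II; it defines the ingroup but does not resolve relationships within it.
III: derived state 'present' in Ceratellus, Cyanella, Pachyura, and Telellus only — synapomorphy for {Ceratellus, Cyanella, Pachyura, Telellus}.
IV: derived state 'present' in Cyanella and Telellus only — synapomorphy for {Cyanella, Telellus}.
Most parsimonious ingroup topology: (Telella,((Pachyura,(Cyanella,Telellus)),Ceratellus)).
Telella is sister to the clade containing all other ingroup taxa, so it is the earliest-diverging (most basal) ingroup lineage.

Telella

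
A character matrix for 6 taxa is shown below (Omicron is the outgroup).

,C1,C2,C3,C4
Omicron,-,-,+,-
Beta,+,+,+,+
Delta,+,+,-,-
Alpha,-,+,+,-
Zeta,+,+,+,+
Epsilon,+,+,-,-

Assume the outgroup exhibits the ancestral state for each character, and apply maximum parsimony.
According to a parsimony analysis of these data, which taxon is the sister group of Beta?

Character polarity is set by the outgroup: the derived state is whichever differs from the outgroup's state, so for C3 the derived state is '-', and for the remaining characters it is '+'.
C1 (derived state '+') is shared by Beta, Delta, Epsilon, and Zeta — a synapomorphy uniting that clade.
All ingroup taxa share the derived state '+' for C2; it defines the ingroup but does not resolve relationships within it.
C3: derived state '-' in Delta and Epsilon only — synapomorphy for {Delta, Epsilon}.
C4 (derived state '+') is shared by Beta and Zeta — a synapomorphy uniting that clade.
Most parsimonious ingroup topology: (((Beta,Zeta),(Delta,Epsilon)),Alpha).
Beta and Zeta form a cherry on this tree, so they are sister taxa.

Zeta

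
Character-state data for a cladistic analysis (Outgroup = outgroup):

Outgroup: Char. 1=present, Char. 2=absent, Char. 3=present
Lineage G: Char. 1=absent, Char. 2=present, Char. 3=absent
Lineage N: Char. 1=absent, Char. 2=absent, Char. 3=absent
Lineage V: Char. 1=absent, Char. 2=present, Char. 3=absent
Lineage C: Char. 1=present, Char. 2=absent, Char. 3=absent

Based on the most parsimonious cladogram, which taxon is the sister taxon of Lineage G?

Character polarity is set by the outgroup: the derived state is whichever differs from the outgroup's state, so for Char. 1, Char. 3 the derived state is 'absent', and for the remaining characters it is 'present'.
Char. 1 (derived state 'absent') is shared by Lineage G, Lineage N, and Lineage V — a synapomorphy uniting that clade.
Char. 2 (derived state 'present') is shared by Lineage G and Lineage V — a synapomorphy uniting that clade.
Char. 3 (derived state 'absent') is shared by all ingroup taxa — unites the whole ingroup.
Most parsimonious ingroup topology: (((Lineage G,Lineage V),Lineage N),Lineage C).
Lineage G and Lineage V form a cherry on this tree, so they are sister taxa.

Lineage V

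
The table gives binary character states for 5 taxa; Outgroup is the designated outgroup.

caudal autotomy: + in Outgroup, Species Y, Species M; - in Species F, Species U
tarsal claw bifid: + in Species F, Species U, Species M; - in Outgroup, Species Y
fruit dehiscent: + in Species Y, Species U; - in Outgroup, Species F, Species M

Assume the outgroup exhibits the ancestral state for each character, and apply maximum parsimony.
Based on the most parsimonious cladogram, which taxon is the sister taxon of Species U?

Character polarity is set by the outgroup: the derived state is whichever differs from the outgroup's state, so for caudal autotomy the derived state is '-', and for the remaining characters it is '+'.
caudal autotomy: derived state '-' in Species F and Species U only — synapomorphy for {Species F, Species U}.
tarsal claw bifid: derived state '+' in Species F, Species M, and Species U only — synapomorphy for {Species F, Species M, Species U}.
fruit dehiscent groups Species U and Species Y, which is incompatible with the clades supported by the remaining characters; treating it as convergent (homoplasy) costs fewer steps than any alternative tree.
Most parsimonious ingroup topology: (((Species F,Species U),Species M),Species Y).
Species U and Species F form a cherry on this tree, so they are sister taxa.

Species F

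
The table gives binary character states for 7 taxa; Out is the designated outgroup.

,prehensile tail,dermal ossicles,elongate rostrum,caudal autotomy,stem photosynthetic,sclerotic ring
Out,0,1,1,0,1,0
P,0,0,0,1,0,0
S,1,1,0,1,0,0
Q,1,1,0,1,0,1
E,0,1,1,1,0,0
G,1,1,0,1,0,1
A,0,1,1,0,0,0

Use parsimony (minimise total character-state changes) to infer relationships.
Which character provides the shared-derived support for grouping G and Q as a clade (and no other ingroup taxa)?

Character polarity is set by the outgroup: the derived state is whichever differs from the outgroup's state, so for dermal ossicles, elongate rostrum, stem photosynthetic the derived state is '0', and for the remaining characters it is '1'.
Only G, Q, and S show the derived state '1' for prehensile tail, supporting them as a clade.
dermal ossicles: derived state '0' in P only — an autapomorphy, so it tells us nothing about relationships among taxa.
Only G, P, Q, and S show the derived state '0' for elongate rostrum, supporting them as a clade.
Only E, G, P, Q, and S show the derived state '1' for caudal autotomy, supporting them as a clade.
All ingroup taxa share the derived state '0' for stem photosynthetic; it defines the ingroup but does not resolve relationships within it.
sclerotic ring (derived state '1') is shared by G and Q — a synapomorphy uniting that clade.
Most parsimonious ingroup topology: (((P,(S,(Q,G))),E),A).
The clade {G, Q} is supported by sclerotic ring: its derived state '1' occurs in exactly those taxa and in no other taxon (including the outgroup).

sclerotic ring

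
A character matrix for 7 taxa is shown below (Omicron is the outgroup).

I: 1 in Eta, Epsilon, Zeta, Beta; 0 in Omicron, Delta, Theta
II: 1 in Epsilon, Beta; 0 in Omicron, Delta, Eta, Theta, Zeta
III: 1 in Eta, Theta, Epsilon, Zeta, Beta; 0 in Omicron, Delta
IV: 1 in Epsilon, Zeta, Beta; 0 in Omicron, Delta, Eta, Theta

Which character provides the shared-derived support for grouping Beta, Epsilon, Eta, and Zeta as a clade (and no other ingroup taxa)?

The outgroup has state '0' for every character, so '1' is the derived state throughout.
Only Beta, Epsilon, Eta, and Zeta show the derived state '1' for I, supporting them as a clade.
II (derived state '1') is shared by Beta and Epsilon — a synapomorphy uniting that clade.
III (derived state '1') is shared by Beta, Epsilon, Eta, Theta, and Zeta — a synapomorphy uniting that clade.
IV (derived state '1') is shared by Beta, Epsilon, and Zeta — a synapomorphy uniting that clade.
Most parsimonious ingroup topology: (Delta,((Eta,((Epsilon,Beta),Zeta)),Theta)).
The clade {Beta, Epsilon, Eta, Zeta} is supported by I: its derived state '1' occurs in exactly those taxa and in no other taxon (including the outgroup).

I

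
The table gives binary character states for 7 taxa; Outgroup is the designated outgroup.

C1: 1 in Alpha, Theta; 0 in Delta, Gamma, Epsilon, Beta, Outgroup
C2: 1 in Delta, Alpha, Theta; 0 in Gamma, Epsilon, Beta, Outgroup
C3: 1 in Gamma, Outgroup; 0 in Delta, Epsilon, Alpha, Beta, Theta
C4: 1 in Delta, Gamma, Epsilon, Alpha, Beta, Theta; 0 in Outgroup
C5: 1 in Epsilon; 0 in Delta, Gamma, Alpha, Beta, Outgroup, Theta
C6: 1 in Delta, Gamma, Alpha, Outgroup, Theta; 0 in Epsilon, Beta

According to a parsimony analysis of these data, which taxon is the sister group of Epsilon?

Beta

Character polarity is set by the outgroup: the derived state is whichever differs from the outgroup's state, so for C3, C6 the derived state is '0', and for the remaining characters it is '1'.
Only Alpha and Theta show the derived state '1' for C1, supporting them as a clade.
C2: derived state '1' in Alpha, Delta, and Theta only — synapomorphy for {Alpha, Delta, Theta}.
C3 (derived state '0') is shared by Alpha, Beta, Delta, Epsilon, and Theta — a synapomorphy uniting that clade.
C4 (derived state '1') is shared by all ingroup taxa — unites the whole ingroup.
C5: derived state '1' in Epsilon only — an autapomorphy, so it tells us nothing about relationships among taxa.
Only Beta and Epsilon show the derived state '0' for C6, supporting them as a clade.
Most parsimonious ingroup topology: (((Epsilon,Beta),((Theta,Alpha),Delta)),Gamma).
Epsilon and Beta form a cherry on this tree, so they are sister taxa.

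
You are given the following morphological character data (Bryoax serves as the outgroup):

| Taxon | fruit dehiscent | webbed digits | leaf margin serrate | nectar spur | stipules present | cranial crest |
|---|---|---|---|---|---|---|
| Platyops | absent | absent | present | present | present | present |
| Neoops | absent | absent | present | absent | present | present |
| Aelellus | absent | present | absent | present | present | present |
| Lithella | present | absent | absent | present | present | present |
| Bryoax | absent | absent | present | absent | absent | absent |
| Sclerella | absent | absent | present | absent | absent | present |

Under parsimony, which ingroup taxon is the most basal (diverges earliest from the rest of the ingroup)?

Sclerella

Character polarity is set by the outgroup: the derived state is whichever differs from the outgroup's state, so for leaf margin serrate the derived state is 'absent', and for the remaining characters it is 'present'.
fruit dehiscent: derived state 'present' in Lithella only — an autapomorphy, so it tells us nothing about relationships among taxa.
webbed digits: derived state 'present' in Aelellus only — an autapomorphy, so it tells us nothing about relationships among taxa.
leaf margin serrate: derived state 'absent' in Aelellus and Lithella only — synapomorphy for {Aelellus, Lithella}.
Only Aelellus, Lithella, and Platyops show the derived state 'present' for nectar spur, supporting them as a clade.
stipules present (derived state 'present') is shared by Aelellus, Lithella, Neoops, and Platyops — a synapomorphy uniting that clade.
All ingroup taxa share the derived state 'present' for cranial crest; it defines the ingroup but does not resolve relationships within it.
Most parsimonious ingroup topology: ((Neoops,(Platyops,(Lithella,Aelellus))),Sclerella).
Sclerella is sister to the clade containing all other ingroup taxa, so it is the earliest-diverging (most basal) ingroup lineage.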